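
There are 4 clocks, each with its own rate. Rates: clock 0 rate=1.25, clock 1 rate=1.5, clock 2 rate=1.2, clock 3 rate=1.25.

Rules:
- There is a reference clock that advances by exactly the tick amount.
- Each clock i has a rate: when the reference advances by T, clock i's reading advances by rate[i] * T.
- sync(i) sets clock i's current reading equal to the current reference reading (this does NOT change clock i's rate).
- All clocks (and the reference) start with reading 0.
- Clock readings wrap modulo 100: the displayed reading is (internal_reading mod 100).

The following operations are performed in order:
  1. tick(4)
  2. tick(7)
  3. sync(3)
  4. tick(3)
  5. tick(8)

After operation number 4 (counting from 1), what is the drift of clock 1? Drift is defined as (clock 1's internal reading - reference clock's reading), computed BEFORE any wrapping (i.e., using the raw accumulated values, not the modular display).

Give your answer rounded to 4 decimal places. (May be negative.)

Answer: 7.0000

Derivation:
After op 1 tick(4): ref=4.0000 raw=[5.0000 6.0000 4.8000 5.0000]
After op 2 tick(7): ref=11.0000 raw=[13.7500 16.5000 13.2000 13.7500]
After op 3 sync(3): ref=11.0000 raw=[13.7500 16.5000 13.2000 11.0000]
After op 4 tick(3): ref=14.0000 raw=[17.5000 21.0000 16.8000 14.7500]
Drift of clock 1 after op 4: 21.0000 - 14.0000 = 7.0000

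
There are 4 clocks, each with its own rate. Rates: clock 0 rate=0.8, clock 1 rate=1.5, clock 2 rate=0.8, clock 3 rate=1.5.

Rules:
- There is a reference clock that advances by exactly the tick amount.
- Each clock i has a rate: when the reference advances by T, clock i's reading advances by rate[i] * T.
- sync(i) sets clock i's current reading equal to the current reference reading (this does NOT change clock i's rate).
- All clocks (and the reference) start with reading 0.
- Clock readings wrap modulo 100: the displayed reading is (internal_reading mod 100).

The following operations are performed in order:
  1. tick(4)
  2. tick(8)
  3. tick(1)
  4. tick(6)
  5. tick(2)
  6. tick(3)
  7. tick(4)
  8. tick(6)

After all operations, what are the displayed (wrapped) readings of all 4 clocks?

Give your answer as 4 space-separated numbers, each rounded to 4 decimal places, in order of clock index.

After op 1 tick(4): ref=4.0000 raw=[3.2000 6.0000 3.2000 6.0000]
After op 2 tick(8): ref=12.0000 raw=[9.6000 18.0000 9.6000 18.0000]
After op 3 tick(1): ref=13.0000 raw=[10.4000 19.5000 10.4000 19.5000]
After op 4 tick(6): ref=19.0000 raw=[15.2000 28.5000 15.2000 28.5000]
After op 5 tick(2): ref=21.0000 raw=[16.8000 31.5000 16.8000 31.5000]
After op 6 tick(3): ref=24.0000 raw=[19.2000 36.0000 19.2000 36.0000]
After op 7 tick(4): ref=28.0000 raw=[22.4000 42.0000 22.4000 42.0000]
After op 8 tick(6): ref=34.0000 raw=[27.2000 51.0000 27.2000 51.0000]
Wrap final raw readings (mod 100): 27.2000 mod 100 = 27.2000; 51.0000 mod 100 = 51.0000; 27.2000 mod 100 = 27.2000; 51.0000 mod 100 = 51.0000

Answer: 27.2000 51.0000 27.2000 51.0000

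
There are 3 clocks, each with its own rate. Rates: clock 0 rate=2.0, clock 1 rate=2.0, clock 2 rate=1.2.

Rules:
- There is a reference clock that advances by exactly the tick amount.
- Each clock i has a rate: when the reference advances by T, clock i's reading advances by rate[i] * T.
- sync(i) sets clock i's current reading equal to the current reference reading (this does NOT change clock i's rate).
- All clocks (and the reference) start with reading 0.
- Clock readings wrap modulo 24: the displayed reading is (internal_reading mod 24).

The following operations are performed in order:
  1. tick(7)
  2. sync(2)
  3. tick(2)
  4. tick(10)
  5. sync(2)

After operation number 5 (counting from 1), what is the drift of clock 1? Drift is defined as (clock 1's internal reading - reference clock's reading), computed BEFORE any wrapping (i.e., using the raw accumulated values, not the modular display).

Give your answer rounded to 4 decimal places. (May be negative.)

After op 1 tick(7): ref=7.0000 raw=[14.0000 14.0000 8.4000]
After op 2 sync(2): ref=7.0000 raw=[14.0000 14.0000 7.0000]
After op 3 tick(2): ref=9.0000 raw=[18.0000 18.0000 9.4000]
After op 4 tick(10): ref=19.0000 raw=[38.0000 38.0000 21.4000]
After op 5 sync(2): ref=19.0000 raw=[38.0000 38.0000 19.0000]
Drift of clock 1 after op 5: 38.0000 - 19.0000 = 19.0000

Answer: 19.0000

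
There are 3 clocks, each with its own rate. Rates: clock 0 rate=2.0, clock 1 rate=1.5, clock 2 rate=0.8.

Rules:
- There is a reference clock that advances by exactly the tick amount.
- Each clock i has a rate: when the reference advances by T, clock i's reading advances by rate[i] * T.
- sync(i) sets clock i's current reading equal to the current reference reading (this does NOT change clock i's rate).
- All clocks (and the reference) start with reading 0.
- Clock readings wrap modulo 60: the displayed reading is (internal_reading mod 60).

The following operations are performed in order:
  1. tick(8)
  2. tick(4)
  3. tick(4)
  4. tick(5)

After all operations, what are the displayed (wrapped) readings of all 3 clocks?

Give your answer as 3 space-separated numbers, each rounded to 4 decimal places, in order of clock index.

After op 1 tick(8): ref=8.0000 raw=[16.0000 12.0000 6.4000]
After op 2 tick(4): ref=12.0000 raw=[24.0000 18.0000 9.6000]
After op 3 tick(4): ref=16.0000 raw=[32.0000 24.0000 12.8000]
After op 4 tick(5): ref=21.0000 raw=[42.0000 31.5000 16.8000]
Wrap final raw readings (mod 60): 42.0000 mod 60 = 42.0000; 31.5000 mod 60 = 31.5000; 16.8000 mod 60 = 16.8000

Answer: 42.0000 31.5000 16.8000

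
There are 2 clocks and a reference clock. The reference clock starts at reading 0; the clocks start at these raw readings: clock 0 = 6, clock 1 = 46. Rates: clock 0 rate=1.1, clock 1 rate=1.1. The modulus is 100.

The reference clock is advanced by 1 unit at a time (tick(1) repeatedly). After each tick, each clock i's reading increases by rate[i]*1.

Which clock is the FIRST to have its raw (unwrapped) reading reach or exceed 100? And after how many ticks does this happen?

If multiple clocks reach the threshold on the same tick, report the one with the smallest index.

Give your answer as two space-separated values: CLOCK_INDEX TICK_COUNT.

Answer: 1 50

Derivation:
clock 0: start=6, rate=1.1, needs 100-6 = 94; ticks = ceil(94/1.1) = ceil(85.4545) = 86; reading at tick 86 = 6 + 1.1*86 = 100.6000
clock 1: start=46, rate=1.1, needs 100-46 = 54; ticks = ceil(54/1.1) = ceil(49.0909) = 50; reading at tick 50 = 46 + 1.1*50 = 101.0000
Minimum tick count = 50; winners = [1]; smallest index = 1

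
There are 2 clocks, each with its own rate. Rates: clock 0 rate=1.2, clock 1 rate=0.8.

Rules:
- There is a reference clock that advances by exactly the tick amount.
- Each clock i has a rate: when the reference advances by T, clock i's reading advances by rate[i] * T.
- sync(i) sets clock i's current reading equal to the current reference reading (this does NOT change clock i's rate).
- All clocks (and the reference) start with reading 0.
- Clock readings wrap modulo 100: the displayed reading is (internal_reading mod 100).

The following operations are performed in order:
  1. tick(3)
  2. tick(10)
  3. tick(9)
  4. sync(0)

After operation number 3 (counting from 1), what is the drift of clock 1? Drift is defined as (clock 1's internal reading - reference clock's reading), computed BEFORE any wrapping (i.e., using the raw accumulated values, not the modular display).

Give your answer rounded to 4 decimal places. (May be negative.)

Answer: -4.4000

Derivation:
After op 1 tick(3): ref=3.0000 raw=[3.6000 2.4000]
After op 2 tick(10): ref=13.0000 raw=[15.6000 10.4000]
After op 3 tick(9): ref=22.0000 raw=[26.4000 17.6000]
Drift of clock 1 after op 3: 17.6000 - 22.0000 = -4.4000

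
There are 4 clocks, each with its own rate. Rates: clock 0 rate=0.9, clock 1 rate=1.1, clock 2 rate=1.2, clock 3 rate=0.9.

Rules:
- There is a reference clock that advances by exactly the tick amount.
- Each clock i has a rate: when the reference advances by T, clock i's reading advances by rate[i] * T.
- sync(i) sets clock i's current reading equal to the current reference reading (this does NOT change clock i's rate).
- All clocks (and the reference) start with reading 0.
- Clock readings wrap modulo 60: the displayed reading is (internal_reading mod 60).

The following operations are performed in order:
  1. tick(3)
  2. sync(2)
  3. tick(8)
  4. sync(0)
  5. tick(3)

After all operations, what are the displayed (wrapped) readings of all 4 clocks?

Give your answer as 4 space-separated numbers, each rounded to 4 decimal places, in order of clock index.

Answer: 13.7000 15.4000 16.2000 12.6000

Derivation:
After op 1 tick(3): ref=3.0000 raw=[2.7000 3.3000 3.6000 2.7000]
After op 2 sync(2): ref=3.0000 raw=[2.7000 3.3000 3.0000 2.7000]
After op 3 tick(8): ref=11.0000 raw=[9.9000 12.1000 12.6000 9.9000]
After op 4 sync(0): ref=11.0000 raw=[11.0000 12.1000 12.6000 9.9000]
After op 5 tick(3): ref=14.0000 raw=[13.7000 15.4000 16.2000 12.6000]
Wrap final raw readings (mod 60): 13.7000 mod 60 = 13.7000; 15.4000 mod 60 = 15.4000; 16.2000 mod 60 = 16.2000; 12.6000 mod 60 = 12.6000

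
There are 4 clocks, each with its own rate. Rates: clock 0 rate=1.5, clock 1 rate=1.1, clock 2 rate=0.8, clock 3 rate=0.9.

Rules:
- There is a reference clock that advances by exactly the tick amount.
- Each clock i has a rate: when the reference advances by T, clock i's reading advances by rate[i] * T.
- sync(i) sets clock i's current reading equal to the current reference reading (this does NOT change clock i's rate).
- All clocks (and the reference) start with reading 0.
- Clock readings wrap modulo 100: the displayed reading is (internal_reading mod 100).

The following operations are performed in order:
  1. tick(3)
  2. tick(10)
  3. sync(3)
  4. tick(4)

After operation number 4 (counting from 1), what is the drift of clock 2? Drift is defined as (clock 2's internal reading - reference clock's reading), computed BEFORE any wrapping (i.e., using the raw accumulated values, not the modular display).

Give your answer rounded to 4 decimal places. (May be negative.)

Answer: -3.4000

Derivation:
After op 1 tick(3): ref=3.0000 raw=[4.5000 3.3000 2.4000 2.7000]
After op 2 tick(10): ref=13.0000 raw=[19.5000 14.3000 10.4000 11.7000]
After op 3 sync(3): ref=13.0000 raw=[19.5000 14.3000 10.4000 13.0000]
After op 4 tick(4): ref=17.0000 raw=[25.5000 18.7000 13.6000 16.6000]
Drift of clock 2 after op 4: 13.6000 - 17.0000 = -3.4000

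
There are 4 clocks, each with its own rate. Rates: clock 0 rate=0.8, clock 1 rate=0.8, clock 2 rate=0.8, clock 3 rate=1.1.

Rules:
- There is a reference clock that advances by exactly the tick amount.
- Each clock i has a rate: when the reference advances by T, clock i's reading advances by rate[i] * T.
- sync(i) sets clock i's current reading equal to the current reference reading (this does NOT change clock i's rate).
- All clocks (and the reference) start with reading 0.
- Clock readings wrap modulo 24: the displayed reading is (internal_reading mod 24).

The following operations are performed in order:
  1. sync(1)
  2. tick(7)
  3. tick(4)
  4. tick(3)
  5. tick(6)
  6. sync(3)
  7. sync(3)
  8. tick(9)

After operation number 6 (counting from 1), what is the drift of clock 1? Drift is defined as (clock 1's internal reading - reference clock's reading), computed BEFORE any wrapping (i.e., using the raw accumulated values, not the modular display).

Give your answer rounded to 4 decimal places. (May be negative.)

Answer: -4.0000

Derivation:
After op 1 sync(1): ref=0.0000 raw=[0.0000 0.0000 0.0000 0.0000]
After op 2 tick(7): ref=7.0000 raw=[5.6000 5.6000 5.6000 7.7000]
After op 3 tick(4): ref=11.0000 raw=[8.8000 8.8000 8.8000 12.1000]
After op 4 tick(3): ref=14.0000 raw=[11.2000 11.2000 11.2000 15.4000]
After op 5 tick(6): ref=20.0000 raw=[16.0000 16.0000 16.0000 22.0000]
After op 6 sync(3): ref=20.0000 raw=[16.0000 16.0000 16.0000 20.0000]
Drift of clock 1 after op 6: 16.0000 - 20.0000 = -4.0000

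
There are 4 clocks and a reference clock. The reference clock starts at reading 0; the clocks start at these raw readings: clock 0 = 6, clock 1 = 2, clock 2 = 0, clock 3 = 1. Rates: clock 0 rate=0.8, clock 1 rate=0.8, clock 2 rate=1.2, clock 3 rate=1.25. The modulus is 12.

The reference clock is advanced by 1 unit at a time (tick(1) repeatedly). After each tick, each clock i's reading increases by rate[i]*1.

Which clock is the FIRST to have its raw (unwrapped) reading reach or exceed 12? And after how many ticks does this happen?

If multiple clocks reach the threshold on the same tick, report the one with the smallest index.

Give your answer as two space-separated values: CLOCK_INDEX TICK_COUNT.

Answer: 0 8

Derivation:
clock 0: start=6, rate=0.8, needs 12-6 = 6; ticks = ceil(6/0.8) = ceil(7.5000) = 8; reading at tick 8 = 6 + 0.8*8 = 12.4000
clock 1: start=2, rate=0.8, needs 12-2 = 10; ticks = ceil(10/0.8) = ceil(12.5000) = 13; reading at tick 13 = 2 + 0.8*13 = 12.4000
clock 2: start=0, rate=1.2, needs 12-0 = 12; ticks = ceil(12/1.2) = ceil(10.0000) = 10; reading at tick 10 = 0 + 1.2*10 = 12.0000
clock 3: start=1, rate=1.25, needs 12-1 = 11; ticks = ceil(11/1.25) = ceil(8.8000) = 9; reading at tick 9 = 1 + 1.25*9 = 12.2500
Minimum tick count = 8; winners = [0]; smallest index = 0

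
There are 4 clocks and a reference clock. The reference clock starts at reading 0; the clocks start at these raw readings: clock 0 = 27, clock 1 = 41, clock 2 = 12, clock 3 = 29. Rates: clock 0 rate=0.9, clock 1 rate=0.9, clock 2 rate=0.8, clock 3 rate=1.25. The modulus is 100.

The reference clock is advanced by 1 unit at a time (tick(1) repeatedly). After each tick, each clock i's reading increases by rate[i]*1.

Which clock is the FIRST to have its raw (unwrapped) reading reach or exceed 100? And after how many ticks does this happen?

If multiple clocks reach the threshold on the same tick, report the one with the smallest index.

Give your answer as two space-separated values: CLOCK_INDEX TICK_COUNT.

clock 0: start=27, rate=0.9, needs 100-27 = 73; ticks = ceil(73/0.9) = ceil(81.1111) = 82; reading at tick 82 = 27 + 0.9*82 = 100.8000
clock 1: start=41, rate=0.9, needs 100-41 = 59; ticks = ceil(59/0.9) = ceil(65.5556) = 66; reading at tick 66 = 41 + 0.9*66 = 100.4000
clock 2: start=12, rate=0.8, needs 100-12 = 88; ticks = ceil(88/0.8) = ceil(110.0000) = 110; reading at tick 110 = 12 + 0.8*110 = 100.0000
clock 3: start=29, rate=1.25, needs 100-29 = 71; ticks = ceil(71/1.25) = ceil(56.8000) = 57; reading at tick 57 = 29 + 1.25*57 = 100.2500
Minimum tick count = 57; winners = [3]; smallest index = 3

Answer: 3 57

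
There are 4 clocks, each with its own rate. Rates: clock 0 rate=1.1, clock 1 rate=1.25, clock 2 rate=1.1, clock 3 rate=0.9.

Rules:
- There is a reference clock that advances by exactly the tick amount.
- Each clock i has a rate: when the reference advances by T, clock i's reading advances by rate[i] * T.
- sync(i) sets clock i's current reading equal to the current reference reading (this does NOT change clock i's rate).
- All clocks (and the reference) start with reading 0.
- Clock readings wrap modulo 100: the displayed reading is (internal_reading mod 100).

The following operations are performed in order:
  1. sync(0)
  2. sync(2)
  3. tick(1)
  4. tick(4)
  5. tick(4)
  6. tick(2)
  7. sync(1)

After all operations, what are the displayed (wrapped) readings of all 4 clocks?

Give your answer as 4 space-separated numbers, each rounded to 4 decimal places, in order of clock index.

Answer: 12.1000 11.0000 12.1000 9.9000

Derivation:
After op 1 sync(0): ref=0.0000 raw=[0.0000 0.0000 0.0000 0.0000]
After op 2 sync(2): ref=0.0000 raw=[0.0000 0.0000 0.0000 0.0000]
After op 3 tick(1): ref=1.0000 raw=[1.1000 1.2500 1.1000 0.9000]
After op 4 tick(4): ref=5.0000 raw=[5.5000 6.2500 5.5000 4.5000]
After op 5 tick(4): ref=9.0000 raw=[9.9000 11.2500 9.9000 8.1000]
After op 6 tick(2): ref=11.0000 raw=[12.1000 13.7500 12.1000 9.9000]
After op 7 sync(1): ref=11.0000 raw=[12.1000 11.0000 12.1000 9.9000]
Wrap final raw readings (mod 100): 12.1000 mod 100 = 12.1000; 11.0000 mod 100 = 11.0000; 12.1000 mod 100 = 12.1000; 9.9000 mod 100 = 9.9000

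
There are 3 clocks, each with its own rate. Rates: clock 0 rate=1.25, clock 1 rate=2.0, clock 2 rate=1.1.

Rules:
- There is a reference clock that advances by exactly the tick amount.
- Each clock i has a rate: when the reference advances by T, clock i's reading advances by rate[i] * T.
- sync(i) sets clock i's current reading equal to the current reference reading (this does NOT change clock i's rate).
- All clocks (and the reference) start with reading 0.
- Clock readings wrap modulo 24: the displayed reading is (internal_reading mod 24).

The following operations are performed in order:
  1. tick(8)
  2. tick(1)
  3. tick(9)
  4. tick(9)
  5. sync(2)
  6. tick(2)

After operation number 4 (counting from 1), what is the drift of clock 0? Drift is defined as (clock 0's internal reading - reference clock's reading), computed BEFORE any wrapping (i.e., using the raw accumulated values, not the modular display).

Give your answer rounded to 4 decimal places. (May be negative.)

After op 1 tick(8): ref=8.0000 raw=[10.0000 16.0000 8.8000]
After op 2 tick(1): ref=9.0000 raw=[11.2500 18.0000 9.9000]
After op 3 tick(9): ref=18.0000 raw=[22.5000 36.0000 19.8000]
After op 4 tick(9): ref=27.0000 raw=[33.7500 54.0000 29.7000]
Drift of clock 0 after op 4: 33.7500 - 27.0000 = 6.7500

Answer: 6.7500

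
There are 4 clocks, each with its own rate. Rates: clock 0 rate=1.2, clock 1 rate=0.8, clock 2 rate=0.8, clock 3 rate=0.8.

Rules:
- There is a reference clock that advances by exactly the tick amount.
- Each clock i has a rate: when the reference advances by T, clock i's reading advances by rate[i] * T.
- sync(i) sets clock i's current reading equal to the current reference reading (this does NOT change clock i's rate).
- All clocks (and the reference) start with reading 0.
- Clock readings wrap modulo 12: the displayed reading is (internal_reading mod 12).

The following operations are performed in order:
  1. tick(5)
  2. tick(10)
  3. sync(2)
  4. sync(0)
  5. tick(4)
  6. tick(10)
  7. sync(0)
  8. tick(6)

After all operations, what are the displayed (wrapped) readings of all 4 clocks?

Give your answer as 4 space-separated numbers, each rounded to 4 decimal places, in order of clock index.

Answer: 0.2000 4.0000 7.0000 4.0000

Derivation:
After op 1 tick(5): ref=5.0000 raw=[6.0000 4.0000 4.0000 4.0000]
After op 2 tick(10): ref=15.0000 raw=[18.0000 12.0000 12.0000 12.0000]
After op 3 sync(2): ref=15.0000 raw=[18.0000 12.0000 15.0000 12.0000]
After op 4 sync(0): ref=15.0000 raw=[15.0000 12.0000 15.0000 12.0000]
After op 5 tick(4): ref=19.0000 raw=[19.8000 15.2000 18.2000 15.2000]
After op 6 tick(10): ref=29.0000 raw=[31.8000 23.2000 26.2000 23.2000]
After op 7 sync(0): ref=29.0000 raw=[29.0000 23.2000 26.2000 23.2000]
After op 8 tick(6): ref=35.0000 raw=[36.2000 28.0000 31.0000 28.0000]
Wrap final raw readings (mod 12): 36.2000 mod 12 = 0.2000; 28.0000 mod 12 = 4.0000; 31.0000 mod 12 = 7.0000; 28.0000 mod 12 = 4.0000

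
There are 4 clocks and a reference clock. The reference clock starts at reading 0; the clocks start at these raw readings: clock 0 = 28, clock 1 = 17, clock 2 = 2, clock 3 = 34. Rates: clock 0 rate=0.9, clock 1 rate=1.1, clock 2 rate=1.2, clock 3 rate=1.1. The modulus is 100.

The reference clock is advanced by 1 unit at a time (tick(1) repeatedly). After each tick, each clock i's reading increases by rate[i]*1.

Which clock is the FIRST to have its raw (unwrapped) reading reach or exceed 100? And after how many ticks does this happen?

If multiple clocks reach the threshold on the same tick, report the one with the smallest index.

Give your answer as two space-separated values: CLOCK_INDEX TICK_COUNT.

clock 0: start=28, rate=0.9, needs 100-28 = 72; ticks = ceil(72/0.9) = ceil(80.0000) = 80; reading at tick 80 = 28 + 0.9*80 = 100.0000
clock 1: start=17, rate=1.1, needs 100-17 = 83; ticks = ceil(83/1.1) = ceil(75.4545) = 76; reading at tick 76 = 17 + 1.1*76 = 100.6000
clock 2: start=2, rate=1.2, needs 100-2 = 98; ticks = ceil(98/1.2) = ceil(81.6667) = 82; reading at tick 82 = 2 + 1.2*82 = 100.4000
clock 3: start=34, rate=1.1, needs 100-34 = 66; ticks = ceil(66/1.1) = ceil(60.0000) = 60; reading at tick 60 = 34 + 1.1*60 = 100.0000
Minimum tick count = 60; winners = [3]; smallest index = 3

Answer: 3 60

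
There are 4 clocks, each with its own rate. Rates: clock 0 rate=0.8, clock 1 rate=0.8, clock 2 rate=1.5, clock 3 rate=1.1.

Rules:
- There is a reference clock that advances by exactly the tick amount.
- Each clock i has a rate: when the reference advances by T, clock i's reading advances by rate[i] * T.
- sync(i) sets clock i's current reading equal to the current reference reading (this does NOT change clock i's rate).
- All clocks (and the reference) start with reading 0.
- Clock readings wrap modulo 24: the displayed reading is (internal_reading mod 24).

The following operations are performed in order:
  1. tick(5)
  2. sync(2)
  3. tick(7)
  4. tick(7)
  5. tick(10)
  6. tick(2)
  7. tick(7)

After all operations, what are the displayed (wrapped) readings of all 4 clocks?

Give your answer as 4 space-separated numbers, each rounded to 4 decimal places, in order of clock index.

Answer: 6.4000 6.4000 6.5000 17.8000

Derivation:
After op 1 tick(5): ref=5.0000 raw=[4.0000 4.0000 7.5000 5.5000]
After op 2 sync(2): ref=5.0000 raw=[4.0000 4.0000 5.0000 5.5000]
After op 3 tick(7): ref=12.0000 raw=[9.6000 9.6000 15.5000 13.2000]
After op 4 tick(7): ref=19.0000 raw=[15.2000 15.2000 26.0000 20.9000]
After op 5 tick(10): ref=29.0000 raw=[23.2000 23.2000 41.0000 31.9000]
After op 6 tick(2): ref=31.0000 raw=[24.8000 24.8000 44.0000 34.1000]
After op 7 tick(7): ref=38.0000 raw=[30.4000 30.4000 54.5000 41.8000]
Wrap final raw readings (mod 24): 30.4000 mod 24 = 6.4000; 30.4000 mod 24 = 6.4000; 54.5000 mod 24 = 6.5000; 41.8000 mod 24 = 17.8000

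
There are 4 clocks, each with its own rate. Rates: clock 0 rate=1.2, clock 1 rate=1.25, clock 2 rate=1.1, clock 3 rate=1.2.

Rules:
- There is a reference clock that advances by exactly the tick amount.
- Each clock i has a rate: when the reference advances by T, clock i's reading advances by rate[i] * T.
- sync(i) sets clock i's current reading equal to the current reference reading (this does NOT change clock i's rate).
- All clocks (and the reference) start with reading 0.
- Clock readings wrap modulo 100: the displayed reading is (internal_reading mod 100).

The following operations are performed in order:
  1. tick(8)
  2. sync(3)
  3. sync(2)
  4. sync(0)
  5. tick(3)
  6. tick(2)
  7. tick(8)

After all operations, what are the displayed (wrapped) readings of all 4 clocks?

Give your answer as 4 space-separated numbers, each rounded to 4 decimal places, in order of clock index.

Answer: 23.6000 26.2500 22.3000 23.6000

Derivation:
After op 1 tick(8): ref=8.0000 raw=[9.6000 10.0000 8.8000 9.6000]
After op 2 sync(3): ref=8.0000 raw=[9.6000 10.0000 8.8000 8.0000]
After op 3 sync(2): ref=8.0000 raw=[9.6000 10.0000 8.0000 8.0000]
After op 4 sync(0): ref=8.0000 raw=[8.0000 10.0000 8.0000 8.0000]
After op 5 tick(3): ref=11.0000 raw=[11.6000 13.7500 11.3000 11.6000]
After op 6 tick(2): ref=13.0000 raw=[14.0000 16.2500 13.5000 14.0000]
After op 7 tick(8): ref=21.0000 raw=[23.6000 26.2500 22.3000 23.6000]
Wrap final raw readings (mod 100): 23.6000 mod 100 = 23.6000; 26.2500 mod 100 = 26.2500; 22.3000 mod 100 = 22.3000; 23.6000 mod 100 = 23.6000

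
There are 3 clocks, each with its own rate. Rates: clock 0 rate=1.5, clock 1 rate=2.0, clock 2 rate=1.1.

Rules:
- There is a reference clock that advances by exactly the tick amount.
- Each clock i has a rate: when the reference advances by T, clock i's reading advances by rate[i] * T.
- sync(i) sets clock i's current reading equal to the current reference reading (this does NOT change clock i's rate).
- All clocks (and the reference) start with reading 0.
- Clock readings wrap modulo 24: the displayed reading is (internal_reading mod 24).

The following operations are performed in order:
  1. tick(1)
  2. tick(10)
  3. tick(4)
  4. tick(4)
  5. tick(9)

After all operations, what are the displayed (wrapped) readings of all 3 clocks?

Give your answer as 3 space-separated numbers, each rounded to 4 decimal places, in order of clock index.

Answer: 18.0000 8.0000 6.8000

Derivation:
After op 1 tick(1): ref=1.0000 raw=[1.5000 2.0000 1.1000]
After op 2 tick(10): ref=11.0000 raw=[16.5000 22.0000 12.1000]
After op 3 tick(4): ref=15.0000 raw=[22.5000 30.0000 16.5000]
After op 4 tick(4): ref=19.0000 raw=[28.5000 38.0000 20.9000]
After op 5 tick(9): ref=28.0000 raw=[42.0000 56.0000 30.8000]
Wrap final raw readings (mod 24): 42.0000 mod 24 = 18.0000; 56.0000 mod 24 = 8.0000; 30.8000 mod 24 = 6.8000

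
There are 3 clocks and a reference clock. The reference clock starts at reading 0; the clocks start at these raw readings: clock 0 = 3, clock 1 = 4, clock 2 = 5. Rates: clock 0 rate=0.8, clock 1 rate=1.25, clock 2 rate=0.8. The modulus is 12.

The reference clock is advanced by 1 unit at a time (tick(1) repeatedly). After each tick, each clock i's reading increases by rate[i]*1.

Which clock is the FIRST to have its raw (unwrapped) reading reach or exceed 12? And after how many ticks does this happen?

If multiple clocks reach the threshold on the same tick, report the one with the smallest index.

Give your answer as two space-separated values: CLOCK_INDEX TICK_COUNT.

Answer: 1 7

Derivation:
clock 0: start=3, rate=0.8, needs 12-3 = 9; ticks = ceil(9/0.8) = ceil(11.2500) = 12; reading at tick 12 = 3 + 0.8*12 = 12.6000
clock 1: start=4, rate=1.25, needs 12-4 = 8; ticks = ceil(8/1.25) = ceil(6.4000) = 7; reading at tick 7 = 4 + 1.25*7 = 12.7500
clock 2: start=5, rate=0.8, needs 12-5 = 7; ticks = ceil(7/0.8) = ceil(8.7500) = 9; reading at tick 9 = 5 + 0.8*9 = 12.2000
Minimum tick count = 7; winners = [1]; smallest index = 1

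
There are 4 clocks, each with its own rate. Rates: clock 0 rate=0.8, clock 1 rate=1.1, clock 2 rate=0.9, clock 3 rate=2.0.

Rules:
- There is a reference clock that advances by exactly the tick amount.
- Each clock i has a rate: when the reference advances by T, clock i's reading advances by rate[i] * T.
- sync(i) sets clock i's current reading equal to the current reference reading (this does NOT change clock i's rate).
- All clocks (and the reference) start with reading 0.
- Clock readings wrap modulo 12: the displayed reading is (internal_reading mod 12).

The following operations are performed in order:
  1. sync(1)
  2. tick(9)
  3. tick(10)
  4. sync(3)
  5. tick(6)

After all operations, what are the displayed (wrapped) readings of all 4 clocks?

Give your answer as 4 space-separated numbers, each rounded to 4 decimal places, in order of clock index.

Answer: 8.0000 3.5000 10.5000 7.0000

Derivation:
After op 1 sync(1): ref=0.0000 raw=[0.0000 0.0000 0.0000 0.0000]
After op 2 tick(9): ref=9.0000 raw=[7.2000 9.9000 8.1000 18.0000]
After op 3 tick(10): ref=19.0000 raw=[15.2000 20.9000 17.1000 38.0000]
After op 4 sync(3): ref=19.0000 raw=[15.2000 20.9000 17.1000 19.0000]
After op 5 tick(6): ref=25.0000 raw=[20.0000 27.5000 22.5000 31.0000]
Wrap final raw readings (mod 12): 20.0000 mod 12 = 8.0000; 27.5000 mod 12 = 3.5000; 22.5000 mod 12 = 10.5000; 31.0000 mod 12 = 7.0000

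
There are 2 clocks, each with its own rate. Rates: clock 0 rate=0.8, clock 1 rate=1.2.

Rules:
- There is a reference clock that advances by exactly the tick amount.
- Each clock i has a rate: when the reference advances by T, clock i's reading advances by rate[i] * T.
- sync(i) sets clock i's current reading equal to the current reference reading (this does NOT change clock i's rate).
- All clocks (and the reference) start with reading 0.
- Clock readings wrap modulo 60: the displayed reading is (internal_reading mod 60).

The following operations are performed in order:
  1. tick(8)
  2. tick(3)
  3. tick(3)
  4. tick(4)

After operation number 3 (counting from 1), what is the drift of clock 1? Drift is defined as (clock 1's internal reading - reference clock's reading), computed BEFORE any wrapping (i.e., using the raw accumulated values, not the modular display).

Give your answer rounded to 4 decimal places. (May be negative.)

Answer: 2.8000

Derivation:
After op 1 tick(8): ref=8.0000 raw=[6.4000 9.6000]
After op 2 tick(3): ref=11.0000 raw=[8.8000 13.2000]
After op 3 tick(3): ref=14.0000 raw=[11.2000 16.8000]
Drift of clock 1 after op 3: 16.8000 - 14.0000 = 2.8000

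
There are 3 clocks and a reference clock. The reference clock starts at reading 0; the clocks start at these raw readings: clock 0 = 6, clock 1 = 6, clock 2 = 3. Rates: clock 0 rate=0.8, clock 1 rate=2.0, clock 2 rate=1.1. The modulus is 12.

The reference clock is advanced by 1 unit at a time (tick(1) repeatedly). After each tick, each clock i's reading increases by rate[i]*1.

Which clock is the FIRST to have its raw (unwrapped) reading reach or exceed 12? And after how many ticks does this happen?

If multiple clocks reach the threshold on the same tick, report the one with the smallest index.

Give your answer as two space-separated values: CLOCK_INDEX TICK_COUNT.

clock 0: start=6, rate=0.8, needs 12-6 = 6; ticks = ceil(6/0.8) = ceil(7.5000) = 8; reading at tick 8 = 6 + 0.8*8 = 12.4000
clock 1: start=6, rate=2.0, needs 12-6 = 6; ticks = ceil(6/2.0) = ceil(3.0000) = 3; reading at tick 3 = 6 + 2.0*3 = 12.0000
clock 2: start=3, rate=1.1, needs 12-3 = 9; ticks = ceil(9/1.1) = ceil(8.1818) = 9; reading at tick 9 = 3 + 1.1*9 = 12.9000
Minimum tick count = 3; winners = [1]; smallest index = 1

Answer: 1 3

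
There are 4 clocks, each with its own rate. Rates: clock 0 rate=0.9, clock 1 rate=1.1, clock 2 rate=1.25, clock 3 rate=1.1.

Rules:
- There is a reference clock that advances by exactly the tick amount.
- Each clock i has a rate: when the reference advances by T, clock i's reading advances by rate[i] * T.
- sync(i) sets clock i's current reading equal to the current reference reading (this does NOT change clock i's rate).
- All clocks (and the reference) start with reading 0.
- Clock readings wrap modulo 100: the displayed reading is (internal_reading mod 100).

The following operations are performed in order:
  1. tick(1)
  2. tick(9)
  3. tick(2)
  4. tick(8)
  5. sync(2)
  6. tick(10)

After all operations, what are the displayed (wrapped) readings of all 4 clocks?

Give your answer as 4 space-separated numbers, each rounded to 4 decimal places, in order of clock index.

Answer: 27.0000 33.0000 32.5000 33.0000

Derivation:
After op 1 tick(1): ref=1.0000 raw=[0.9000 1.1000 1.2500 1.1000]
After op 2 tick(9): ref=10.0000 raw=[9.0000 11.0000 12.5000 11.0000]
After op 3 tick(2): ref=12.0000 raw=[10.8000 13.2000 15.0000 13.2000]
After op 4 tick(8): ref=20.0000 raw=[18.0000 22.0000 25.0000 22.0000]
After op 5 sync(2): ref=20.0000 raw=[18.0000 22.0000 20.0000 22.0000]
After op 6 tick(10): ref=30.0000 raw=[27.0000 33.0000 32.5000 33.0000]
Wrap final raw readings (mod 100): 27.0000 mod 100 = 27.0000; 33.0000 mod 100 = 33.0000; 32.5000 mod 100 = 32.5000; 33.0000 mod 100 = 33.0000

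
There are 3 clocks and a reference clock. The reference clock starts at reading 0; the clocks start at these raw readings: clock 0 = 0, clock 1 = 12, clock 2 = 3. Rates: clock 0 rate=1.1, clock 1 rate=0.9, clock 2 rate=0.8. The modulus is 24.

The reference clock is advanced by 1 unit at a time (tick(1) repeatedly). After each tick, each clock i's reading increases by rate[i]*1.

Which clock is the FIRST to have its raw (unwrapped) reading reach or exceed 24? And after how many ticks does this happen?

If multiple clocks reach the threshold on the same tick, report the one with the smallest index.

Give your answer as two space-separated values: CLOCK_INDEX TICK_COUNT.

clock 0: start=0, rate=1.1, needs 24-0 = 24; ticks = ceil(24/1.1) = ceil(21.8182) = 22; reading at tick 22 = 0 + 1.1*22 = 24.2000
clock 1: start=12, rate=0.9, needs 24-12 = 12; ticks = ceil(12/0.9) = ceil(13.3333) = 14; reading at tick 14 = 12 + 0.9*14 = 24.6000
clock 2: start=3, rate=0.8, needs 24-3 = 21; ticks = ceil(21/0.8) = ceil(26.2500) = 27; reading at tick 27 = 3 + 0.8*27 = 24.6000
Minimum tick count = 14; winners = [1]; smallest index = 1

Answer: 1 14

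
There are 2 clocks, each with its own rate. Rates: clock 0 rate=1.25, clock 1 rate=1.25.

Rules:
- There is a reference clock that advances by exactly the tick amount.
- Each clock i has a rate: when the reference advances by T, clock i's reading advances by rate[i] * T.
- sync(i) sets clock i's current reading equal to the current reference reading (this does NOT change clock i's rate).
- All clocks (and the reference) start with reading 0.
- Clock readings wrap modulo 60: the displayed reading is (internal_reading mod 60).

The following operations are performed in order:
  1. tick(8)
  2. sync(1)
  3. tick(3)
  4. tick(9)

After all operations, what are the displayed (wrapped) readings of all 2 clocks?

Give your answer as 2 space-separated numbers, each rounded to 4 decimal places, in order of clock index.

After op 1 tick(8): ref=8.0000 raw=[10.0000 10.0000]
After op 2 sync(1): ref=8.0000 raw=[10.0000 8.0000]
After op 3 tick(3): ref=11.0000 raw=[13.7500 11.7500]
After op 4 tick(9): ref=20.0000 raw=[25.0000 23.0000]
Wrap final raw readings (mod 60): 25.0000 mod 60 = 25.0000; 23.0000 mod 60 = 23.0000

Answer: 25.0000 23.0000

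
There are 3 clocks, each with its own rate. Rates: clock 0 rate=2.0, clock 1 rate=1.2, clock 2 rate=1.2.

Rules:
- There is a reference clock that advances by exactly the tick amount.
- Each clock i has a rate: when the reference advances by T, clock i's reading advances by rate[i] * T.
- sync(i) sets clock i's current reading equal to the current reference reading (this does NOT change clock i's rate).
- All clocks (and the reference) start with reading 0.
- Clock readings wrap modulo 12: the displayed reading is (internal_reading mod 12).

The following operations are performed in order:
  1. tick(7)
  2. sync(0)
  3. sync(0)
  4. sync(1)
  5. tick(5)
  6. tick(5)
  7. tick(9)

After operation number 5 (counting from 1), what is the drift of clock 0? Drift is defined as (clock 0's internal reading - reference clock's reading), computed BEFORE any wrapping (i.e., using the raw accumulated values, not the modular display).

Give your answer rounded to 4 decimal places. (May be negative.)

After op 1 tick(7): ref=7.0000 raw=[14.0000 8.4000 8.4000]
After op 2 sync(0): ref=7.0000 raw=[7.0000 8.4000 8.4000]
After op 3 sync(0): ref=7.0000 raw=[7.0000 8.4000 8.4000]
After op 4 sync(1): ref=7.0000 raw=[7.0000 7.0000 8.4000]
After op 5 tick(5): ref=12.0000 raw=[17.0000 13.0000 14.4000]
Drift of clock 0 after op 5: 17.0000 - 12.0000 = 5.0000

Answer: 5.0000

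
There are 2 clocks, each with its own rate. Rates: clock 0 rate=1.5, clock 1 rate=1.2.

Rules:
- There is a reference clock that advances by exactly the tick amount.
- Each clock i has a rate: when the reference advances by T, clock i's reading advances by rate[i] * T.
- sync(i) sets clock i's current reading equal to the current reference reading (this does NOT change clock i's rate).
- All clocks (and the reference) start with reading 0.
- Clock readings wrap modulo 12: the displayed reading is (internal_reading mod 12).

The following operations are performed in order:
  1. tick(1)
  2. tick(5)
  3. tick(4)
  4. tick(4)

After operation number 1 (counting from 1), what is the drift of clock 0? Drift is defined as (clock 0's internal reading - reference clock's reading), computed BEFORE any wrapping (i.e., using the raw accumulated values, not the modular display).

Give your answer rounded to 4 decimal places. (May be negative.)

After op 1 tick(1): ref=1.0000 raw=[1.5000 1.2000]
Drift of clock 0 after op 1: 1.5000 - 1.0000 = 0.5000

Answer: 0.5000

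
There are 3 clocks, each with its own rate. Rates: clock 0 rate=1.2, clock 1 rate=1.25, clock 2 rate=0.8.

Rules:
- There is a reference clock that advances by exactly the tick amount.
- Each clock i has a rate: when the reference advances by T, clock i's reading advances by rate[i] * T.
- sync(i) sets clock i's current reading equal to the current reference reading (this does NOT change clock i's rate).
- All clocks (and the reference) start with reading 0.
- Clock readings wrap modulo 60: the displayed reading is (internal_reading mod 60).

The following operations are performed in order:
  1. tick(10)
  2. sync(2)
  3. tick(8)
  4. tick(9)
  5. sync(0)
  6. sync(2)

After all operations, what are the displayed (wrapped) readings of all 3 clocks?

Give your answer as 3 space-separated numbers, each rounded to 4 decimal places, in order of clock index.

Answer: 27.0000 33.7500 27.0000

Derivation:
After op 1 tick(10): ref=10.0000 raw=[12.0000 12.5000 8.0000]
After op 2 sync(2): ref=10.0000 raw=[12.0000 12.5000 10.0000]
After op 3 tick(8): ref=18.0000 raw=[21.6000 22.5000 16.4000]
After op 4 tick(9): ref=27.0000 raw=[32.4000 33.7500 23.6000]
After op 5 sync(0): ref=27.0000 raw=[27.0000 33.7500 23.6000]
After op 6 sync(2): ref=27.0000 raw=[27.0000 33.7500 27.0000]
Wrap final raw readings (mod 60): 27.0000 mod 60 = 27.0000; 33.7500 mod 60 = 33.7500; 27.0000 mod 60 = 27.0000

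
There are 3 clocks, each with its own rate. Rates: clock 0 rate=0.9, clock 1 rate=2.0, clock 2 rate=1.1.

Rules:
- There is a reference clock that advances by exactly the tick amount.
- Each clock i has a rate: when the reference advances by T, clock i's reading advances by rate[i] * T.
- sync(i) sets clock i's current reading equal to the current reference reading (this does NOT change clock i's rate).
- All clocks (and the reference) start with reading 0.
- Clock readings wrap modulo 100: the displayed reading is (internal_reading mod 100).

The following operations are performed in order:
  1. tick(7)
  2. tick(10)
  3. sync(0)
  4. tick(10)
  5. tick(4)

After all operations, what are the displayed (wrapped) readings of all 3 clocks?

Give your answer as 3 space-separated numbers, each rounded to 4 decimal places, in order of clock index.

Answer: 29.6000 62.0000 34.1000

Derivation:
After op 1 tick(7): ref=7.0000 raw=[6.3000 14.0000 7.7000]
After op 2 tick(10): ref=17.0000 raw=[15.3000 34.0000 18.7000]
After op 3 sync(0): ref=17.0000 raw=[17.0000 34.0000 18.7000]
After op 4 tick(10): ref=27.0000 raw=[26.0000 54.0000 29.7000]
After op 5 tick(4): ref=31.0000 raw=[29.6000 62.0000 34.1000]
Wrap final raw readings (mod 100): 29.6000 mod 100 = 29.6000; 62.0000 mod 100 = 62.0000; 34.1000 mod 100 = 34.1000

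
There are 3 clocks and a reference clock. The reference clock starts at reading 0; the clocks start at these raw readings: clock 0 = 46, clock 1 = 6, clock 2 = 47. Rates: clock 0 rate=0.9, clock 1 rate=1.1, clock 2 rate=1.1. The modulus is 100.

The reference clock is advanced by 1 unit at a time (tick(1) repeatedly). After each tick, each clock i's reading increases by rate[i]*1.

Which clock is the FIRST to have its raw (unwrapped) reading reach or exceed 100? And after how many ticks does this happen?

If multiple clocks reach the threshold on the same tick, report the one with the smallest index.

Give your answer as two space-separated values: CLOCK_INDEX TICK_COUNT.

Answer: 2 49

Derivation:
clock 0: start=46, rate=0.9, needs 100-46 = 54; ticks = ceil(54/0.9) = ceil(60.0000) = 60; reading at tick 60 = 46 + 0.9*60 = 100.0000
clock 1: start=6, rate=1.1, needs 100-6 = 94; ticks = ceil(94/1.1) = ceil(85.4545) = 86; reading at tick 86 = 6 + 1.1*86 = 100.6000
clock 2: start=47, rate=1.1, needs 100-47 = 53; ticks = ceil(53/1.1) = ceil(48.1818) = 49; reading at tick 49 = 47 + 1.1*49 = 100.9000
Minimum tick count = 49; winners = [2]; smallest index = 2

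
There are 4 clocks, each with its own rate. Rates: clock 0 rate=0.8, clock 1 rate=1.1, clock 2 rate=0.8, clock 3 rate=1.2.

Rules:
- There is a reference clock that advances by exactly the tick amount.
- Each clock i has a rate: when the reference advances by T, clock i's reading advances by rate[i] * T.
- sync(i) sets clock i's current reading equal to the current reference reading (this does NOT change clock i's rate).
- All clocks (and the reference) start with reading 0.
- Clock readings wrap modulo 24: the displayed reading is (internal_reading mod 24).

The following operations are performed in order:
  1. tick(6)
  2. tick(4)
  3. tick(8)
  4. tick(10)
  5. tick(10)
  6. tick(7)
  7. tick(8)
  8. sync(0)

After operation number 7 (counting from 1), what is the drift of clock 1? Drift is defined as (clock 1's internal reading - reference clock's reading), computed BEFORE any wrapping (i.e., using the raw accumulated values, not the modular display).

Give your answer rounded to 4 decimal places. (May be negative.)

Answer: 5.3000

Derivation:
After op 1 tick(6): ref=6.0000 raw=[4.8000 6.6000 4.8000 7.2000]
After op 2 tick(4): ref=10.0000 raw=[8.0000 11.0000 8.0000 12.0000]
After op 3 tick(8): ref=18.0000 raw=[14.4000 19.8000 14.4000 21.6000]
After op 4 tick(10): ref=28.0000 raw=[22.4000 30.8000 22.4000 33.6000]
After op 5 tick(10): ref=38.0000 raw=[30.4000 41.8000 30.4000 45.6000]
After op 6 tick(7): ref=45.0000 raw=[36.0000 49.5000 36.0000 54.0000]
After op 7 tick(8): ref=53.0000 raw=[42.4000 58.3000 42.4000 63.6000]
Drift of clock 1 after op 7: 58.3000 - 53.0000 = 5.3000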